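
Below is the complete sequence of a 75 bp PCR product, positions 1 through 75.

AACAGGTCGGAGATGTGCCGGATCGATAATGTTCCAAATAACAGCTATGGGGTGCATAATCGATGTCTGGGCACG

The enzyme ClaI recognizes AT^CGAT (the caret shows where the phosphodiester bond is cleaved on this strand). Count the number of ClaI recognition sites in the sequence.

ATCGAT occurs starting at positions 22, 59.
ClaI cuts at 2 sites.

2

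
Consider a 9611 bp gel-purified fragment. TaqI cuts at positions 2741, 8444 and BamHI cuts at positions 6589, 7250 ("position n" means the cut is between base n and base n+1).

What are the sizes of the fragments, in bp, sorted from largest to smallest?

3848, 2741, 1194, 1167, 661 bp

Combined cut positions (sorted): 2741, 6589, 7250, 8444.
Linear molecule, 4 cuts → 5 fragments:
  2741 − 0 = 2741 bp
  6589 − 2741 = 3848 bp
  7250 − 6589 = 661 bp
  8444 − 7250 = 1194 bp
  9611 − 8444 = 1167 bp
Sorted largest to smallest: 3848, 2741, 1194, 1167, 661 bp.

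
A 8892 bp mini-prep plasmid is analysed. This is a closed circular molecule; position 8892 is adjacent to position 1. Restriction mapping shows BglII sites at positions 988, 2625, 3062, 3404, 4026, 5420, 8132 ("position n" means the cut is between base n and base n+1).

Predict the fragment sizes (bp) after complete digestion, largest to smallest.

2712, 1748, 1637, 1394, 622, 437, 342 bp

Circular molecule, 7 cuts → 7 fragments:
  2625 − 988 = 1637 bp
  3062 − 2625 = 437 bp
  3404 − 3062 = 342 bp
  4026 − 3404 = 622 bp
  5420 − 4026 = 1394 bp
  8132 − 5420 = 2712 bp
  wrap: 8892 − 8132 + 988 = 1748 bp
Sorted largest to smallest: 2712, 1748, 1637, 1394, 622, 437, 342 bp.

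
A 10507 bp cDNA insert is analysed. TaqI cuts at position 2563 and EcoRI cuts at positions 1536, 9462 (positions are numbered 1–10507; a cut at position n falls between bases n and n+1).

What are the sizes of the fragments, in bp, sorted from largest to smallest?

Combined cut positions (sorted): 1536, 2563, 9462.
Linear molecule, 3 cuts → 4 fragments:
  1536 − 0 = 1536 bp
  2563 − 1536 = 1027 bp
  9462 − 2563 = 6899 bp
  10507 − 9462 = 1045 bp
Sorted largest to smallest: 6899, 1536, 1045, 1027 bp.

6899, 1536, 1045, 1027 bp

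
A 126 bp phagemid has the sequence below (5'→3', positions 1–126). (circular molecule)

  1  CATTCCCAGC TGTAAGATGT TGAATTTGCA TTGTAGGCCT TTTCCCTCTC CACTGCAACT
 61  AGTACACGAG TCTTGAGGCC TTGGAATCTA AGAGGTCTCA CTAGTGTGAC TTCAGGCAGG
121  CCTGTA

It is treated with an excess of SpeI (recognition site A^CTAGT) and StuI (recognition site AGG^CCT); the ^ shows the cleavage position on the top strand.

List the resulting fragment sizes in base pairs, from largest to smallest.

SpeI sites (ACTAGT) start at positions 58, 100.
SpeI cuts after the first base of each site, so after positions 58, 100.
StuI sites (AGGCCT) start at positions 35, 76, 118.
StuI cuts after base 3 of each site, so after positions 37, 78, 120.
Combined cut positions: 37, 58, 78, 100, 120.
Circular molecule, 5 cuts → 5 fragments:
  38–58 → 21 bp
  59–78 → 20 bp
  79–100 → 22 bp
  101–120 → 20 bp
  121–126 then 1–37 → 6 + 37 = 43 bp
Sorted largest to smallest: 43, 22, 21, 20, 20 bp.

43, 22, 21, 20, 20 bp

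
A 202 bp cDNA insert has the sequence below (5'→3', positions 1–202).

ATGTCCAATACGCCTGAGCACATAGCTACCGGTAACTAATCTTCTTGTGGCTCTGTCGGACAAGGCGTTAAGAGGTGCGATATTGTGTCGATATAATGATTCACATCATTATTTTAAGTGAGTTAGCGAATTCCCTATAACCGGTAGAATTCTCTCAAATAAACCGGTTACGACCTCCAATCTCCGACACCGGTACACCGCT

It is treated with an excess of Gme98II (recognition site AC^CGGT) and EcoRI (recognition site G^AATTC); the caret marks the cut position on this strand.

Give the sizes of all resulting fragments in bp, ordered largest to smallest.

99, 29, 26, 17, 13, 12, 6 bp

Gme98II sites (ACCGGT) start at positions 28, 140, 163, 189.
Gme98II cuts after base 2 of each site, so after positions 29, 141, 164, 190.
EcoRI sites (GAATTC) start at positions 128, 147.
EcoRI cuts after the first base of each site, so after positions 128, 147.
Combined cut positions: 29, 128, 141, 147, 164, 190.
Linear molecule, 6 cuts → 7 fragments:
  1–29 → 29 bp
  30–128 → 99 bp
  129–141 → 13 bp
  142–147 → 6 bp
  148–164 → 17 bp
  165–190 → 26 bp
  191–202 → 12 bp
Sorted largest to smallest: 99, 29, 26, 17, 13, 12, 6 bp.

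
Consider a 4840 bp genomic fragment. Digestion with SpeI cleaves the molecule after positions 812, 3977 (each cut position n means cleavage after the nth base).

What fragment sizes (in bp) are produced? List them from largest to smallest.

3165, 863, 812 bp

Linear molecule, 2 cuts → 3 fragments:
  812 − 0 = 812 bp
  3977 − 812 = 3165 bp
  4840 − 3977 = 863 bp
Sorted largest to smallest: 3165, 863, 812 bp.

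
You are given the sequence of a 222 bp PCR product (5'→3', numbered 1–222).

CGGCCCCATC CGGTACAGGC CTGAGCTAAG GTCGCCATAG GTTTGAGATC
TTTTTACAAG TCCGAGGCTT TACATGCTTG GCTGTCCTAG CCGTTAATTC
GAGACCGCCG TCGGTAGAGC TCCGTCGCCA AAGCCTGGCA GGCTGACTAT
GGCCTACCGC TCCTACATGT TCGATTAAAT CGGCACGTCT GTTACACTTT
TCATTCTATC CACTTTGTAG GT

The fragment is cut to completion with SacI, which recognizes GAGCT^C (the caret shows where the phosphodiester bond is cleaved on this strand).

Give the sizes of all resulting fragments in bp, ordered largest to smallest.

The SacI site (GAGCTC) starts at position 117.
SacI cuts after base 5 of each site (before the last base), so after position 121.
Linear molecule, 1 cut → 2 fragments:
  1–121 → 121 bp
  122–222 → 101 bp
Sorted largest to smallest: 121, 101 bp.

121, 101 bp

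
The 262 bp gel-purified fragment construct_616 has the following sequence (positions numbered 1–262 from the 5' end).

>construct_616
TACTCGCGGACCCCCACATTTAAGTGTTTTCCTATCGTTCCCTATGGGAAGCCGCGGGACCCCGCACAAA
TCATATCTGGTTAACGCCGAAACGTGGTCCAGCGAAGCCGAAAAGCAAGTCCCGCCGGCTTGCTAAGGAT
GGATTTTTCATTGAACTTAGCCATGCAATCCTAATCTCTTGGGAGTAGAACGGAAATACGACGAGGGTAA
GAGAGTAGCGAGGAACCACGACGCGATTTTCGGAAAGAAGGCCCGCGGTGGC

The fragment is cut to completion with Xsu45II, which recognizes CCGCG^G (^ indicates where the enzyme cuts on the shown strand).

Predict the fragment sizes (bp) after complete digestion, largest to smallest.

Xsu45II sites (CCGCGG) start at positions 52, 253.
Xsu45II cuts after base 5 of each site (before the last base), so after positions 56, 257.
Linear molecule, 2 cuts → 3 fragments:
  1–56 → 56 bp
  57–257 → 201 bp
  258–262 → 5 bp
Sorted largest to smallest: 201, 56, 5 bp.

201, 56, 5 bp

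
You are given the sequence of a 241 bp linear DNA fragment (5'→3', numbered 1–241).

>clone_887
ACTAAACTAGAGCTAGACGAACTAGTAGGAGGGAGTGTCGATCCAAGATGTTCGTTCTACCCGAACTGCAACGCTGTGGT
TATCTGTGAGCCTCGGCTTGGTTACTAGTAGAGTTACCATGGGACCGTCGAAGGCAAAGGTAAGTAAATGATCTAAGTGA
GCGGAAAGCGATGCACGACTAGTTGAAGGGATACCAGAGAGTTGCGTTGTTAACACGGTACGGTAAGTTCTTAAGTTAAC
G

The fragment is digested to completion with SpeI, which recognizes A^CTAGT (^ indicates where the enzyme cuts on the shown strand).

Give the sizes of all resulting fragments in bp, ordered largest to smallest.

83, 74, 63, 21 bp

SpeI sites (ACTAGT) start at positions 21, 104, 178.
SpeI cuts after the first base of each site, so after positions 21, 104, 178.
Linear molecule, 3 cuts → 4 fragments:
  1–21 → 21 bp
  22–104 → 83 bp
  105–178 → 74 bp
  179–241 → 63 bp
Sorted largest to smallest: 83, 74, 63, 21 bp.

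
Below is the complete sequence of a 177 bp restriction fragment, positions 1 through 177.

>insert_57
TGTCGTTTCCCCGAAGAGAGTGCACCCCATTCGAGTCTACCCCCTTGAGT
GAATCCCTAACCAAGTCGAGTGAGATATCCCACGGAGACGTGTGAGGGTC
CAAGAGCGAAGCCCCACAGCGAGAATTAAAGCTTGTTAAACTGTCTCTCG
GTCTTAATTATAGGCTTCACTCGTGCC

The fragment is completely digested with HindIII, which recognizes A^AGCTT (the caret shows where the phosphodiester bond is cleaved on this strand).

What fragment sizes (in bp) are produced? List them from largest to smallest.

The HindIII site (AAGCTT) starts at position 129.
HindIII cuts after the first base of each site, so after position 129.
Linear molecule, 1 cut → 2 fragments:
  1–129 → 129 bp
  130–177 → 48 bp
Sorted largest to smallest: 129, 48 bp.

129, 48 bp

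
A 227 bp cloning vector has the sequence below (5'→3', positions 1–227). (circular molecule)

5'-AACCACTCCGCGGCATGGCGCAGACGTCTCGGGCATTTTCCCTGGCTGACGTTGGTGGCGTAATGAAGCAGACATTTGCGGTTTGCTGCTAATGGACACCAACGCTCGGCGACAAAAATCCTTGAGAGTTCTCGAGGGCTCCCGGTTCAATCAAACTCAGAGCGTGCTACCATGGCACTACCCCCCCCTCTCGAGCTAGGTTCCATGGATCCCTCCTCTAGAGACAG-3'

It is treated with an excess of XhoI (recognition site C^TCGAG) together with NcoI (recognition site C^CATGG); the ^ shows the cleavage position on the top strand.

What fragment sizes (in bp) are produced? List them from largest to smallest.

XhoI sites (CTCGAG) start at positions 131, 190.
XhoI cuts after the first base of each site, so after positions 131, 190.
NcoI sites (CCATGG) start at positions 170, 203.
NcoI cuts after the first base of each site, so after positions 170, 203.
Combined cut positions: 131, 170, 190, 203.
Circular molecule, 4 cuts → 4 fragments:
  132–170 → 39 bp
  171–190 → 20 bp
  191–203 → 13 bp
  204–227 then 1–131 → 24 + 131 = 155 bp
Sorted largest to smallest: 155, 39, 20, 13 bp.

155, 39, 20, 13 bp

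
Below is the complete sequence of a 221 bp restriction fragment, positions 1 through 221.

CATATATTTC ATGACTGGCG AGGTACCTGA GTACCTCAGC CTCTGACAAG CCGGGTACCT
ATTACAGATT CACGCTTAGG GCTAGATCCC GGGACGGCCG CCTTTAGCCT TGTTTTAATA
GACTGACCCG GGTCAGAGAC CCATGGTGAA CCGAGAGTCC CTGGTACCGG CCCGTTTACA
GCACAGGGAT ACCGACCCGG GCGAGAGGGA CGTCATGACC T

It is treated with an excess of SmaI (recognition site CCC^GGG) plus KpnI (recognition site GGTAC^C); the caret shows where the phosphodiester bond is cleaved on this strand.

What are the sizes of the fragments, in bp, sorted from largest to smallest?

39, 38, 32, 32, 31, 26, 23 bp

SmaI sites (CCCGGG) start at positions 88, 127, 196.
SmaI cuts after base 3 of each site, so after positions 90, 129, 198.
KpnI sites (GGTACC) start at positions 22, 54, 163.
KpnI cuts after base 5 of each site (before the last base), so after positions 26, 58, 167.
Combined cut positions: 26, 58, 90, 129, 167, 198.
Linear molecule, 6 cuts → 7 fragments:
  1–26 → 26 bp
  27–58 → 32 bp
  59–90 → 32 bp
  91–129 → 39 bp
  130–167 → 38 bp
  168–198 → 31 bp
  199–221 → 23 bp
Sorted largest to smallest: 39, 38, 32, 32, 31, 26, 23 bp.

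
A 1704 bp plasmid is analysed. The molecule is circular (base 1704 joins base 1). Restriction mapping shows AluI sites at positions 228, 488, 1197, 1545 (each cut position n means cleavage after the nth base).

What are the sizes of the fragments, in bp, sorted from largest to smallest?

709, 387, 348, 260 bp

Circular molecule, 4 cuts → 4 fragments:
  488 − 228 = 260 bp
  1197 − 488 = 709 bp
  1545 − 1197 = 348 bp
  wrap: 1704 − 1545 + 228 = 387 bp
Sorted largest to smallest: 709, 387, 348, 260 bp.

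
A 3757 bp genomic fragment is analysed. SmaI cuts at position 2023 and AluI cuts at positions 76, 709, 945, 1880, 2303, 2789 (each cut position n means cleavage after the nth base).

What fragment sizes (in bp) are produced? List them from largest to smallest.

Combined cut positions (sorted): 76, 709, 945, 1880, 2023, 2303, 2789.
Linear molecule, 7 cuts → 8 fragments:
  76 − 0 = 76 bp
  709 − 76 = 633 bp
  945 − 709 = 236 bp
  1880 − 945 = 935 bp
  2023 − 1880 = 143 bp
  2303 − 2023 = 280 bp
  2789 − 2303 = 486 bp
  3757 − 2789 = 968 bp
Sorted largest to smallest: 968, 935, 633, 486, 280, 236, 143, 76 bp.

968, 935, 633, 486, 280, 236, 143, 76 bp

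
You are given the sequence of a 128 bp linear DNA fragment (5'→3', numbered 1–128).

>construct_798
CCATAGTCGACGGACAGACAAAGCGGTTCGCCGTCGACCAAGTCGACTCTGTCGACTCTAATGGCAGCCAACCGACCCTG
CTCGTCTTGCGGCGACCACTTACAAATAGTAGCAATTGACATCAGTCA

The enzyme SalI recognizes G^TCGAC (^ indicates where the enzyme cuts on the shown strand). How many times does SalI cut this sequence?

4

GTCGAC occurs starting at positions 6, 33, 42, 51.
SalI cuts at 4 sites.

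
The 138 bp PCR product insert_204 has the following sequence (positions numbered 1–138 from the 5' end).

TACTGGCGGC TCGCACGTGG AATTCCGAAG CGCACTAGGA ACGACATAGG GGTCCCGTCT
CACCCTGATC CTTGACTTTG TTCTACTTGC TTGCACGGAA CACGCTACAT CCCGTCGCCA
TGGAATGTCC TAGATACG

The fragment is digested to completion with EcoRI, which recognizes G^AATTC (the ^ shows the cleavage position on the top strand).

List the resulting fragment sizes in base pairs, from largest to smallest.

118, 20 bp

The EcoRI site (GAATTC) starts at position 20.
EcoRI cuts after the first base of each site, so after position 20.
Linear molecule, 1 cut → 2 fragments:
  1–20 → 20 bp
  21–138 → 118 bp
Sorted largest to smallest: 118, 20 bp.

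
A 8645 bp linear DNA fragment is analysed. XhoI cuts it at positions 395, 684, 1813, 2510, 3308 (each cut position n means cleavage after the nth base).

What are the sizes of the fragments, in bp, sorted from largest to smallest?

Linear molecule, 5 cuts → 6 fragments:
  395 − 0 = 395 bp
  684 − 395 = 289 bp
  1813 − 684 = 1129 bp
  2510 − 1813 = 697 bp
  3308 − 2510 = 798 bp
  8645 − 3308 = 5337 bp
Sorted largest to smallest: 5337, 1129, 798, 697, 395, 289 bp.

5337, 1129, 798, 697, 395, 289 bp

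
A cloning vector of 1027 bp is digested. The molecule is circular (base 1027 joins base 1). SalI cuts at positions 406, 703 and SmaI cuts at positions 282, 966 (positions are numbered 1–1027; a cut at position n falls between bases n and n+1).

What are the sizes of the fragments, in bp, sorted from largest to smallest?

Combined cut positions (sorted): 282, 406, 703, 966.
Circular molecule, 4 cuts → 4 fragments:
  406 − 282 = 124 bp
  703 − 406 = 297 bp
  966 − 703 = 263 bp
  wrap: 1027 − 966 + 282 = 343 bp
Sorted largest to smallest: 343, 297, 263, 124 bp.

343, 297, 263, 124 bp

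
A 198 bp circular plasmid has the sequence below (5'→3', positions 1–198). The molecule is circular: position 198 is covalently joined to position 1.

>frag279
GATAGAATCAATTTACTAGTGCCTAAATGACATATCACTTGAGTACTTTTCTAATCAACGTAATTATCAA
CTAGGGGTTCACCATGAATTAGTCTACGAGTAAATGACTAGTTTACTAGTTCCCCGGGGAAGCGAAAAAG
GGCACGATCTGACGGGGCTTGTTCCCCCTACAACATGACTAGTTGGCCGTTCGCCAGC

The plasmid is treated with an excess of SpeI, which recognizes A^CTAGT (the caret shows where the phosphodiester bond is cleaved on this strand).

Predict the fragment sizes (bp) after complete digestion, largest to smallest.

SpeI sites (ACTAGT) start at positions 15, 107, 115, 178.
SpeI cuts after the first base of each site, so after positions 15, 107, 115, 178.
Circular molecule, 4 cuts → 4 fragments:
  16–107 → 92 bp
  108–115 → 8 bp
  116–178 → 63 bp
  179–198 then 1–15 → 20 + 15 = 35 bp
Sorted largest to smallest: 92, 63, 35, 8 bp.

92, 63, 35, 8 bp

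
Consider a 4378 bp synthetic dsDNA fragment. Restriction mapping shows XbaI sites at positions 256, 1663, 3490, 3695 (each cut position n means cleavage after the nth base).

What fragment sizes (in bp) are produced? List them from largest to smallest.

1827, 1407, 683, 256, 205 bp

Linear molecule, 4 cuts → 5 fragments:
  256 − 0 = 256 bp
  1663 − 256 = 1407 bp
  3490 − 1663 = 1827 bp
  3695 − 3490 = 205 bp
  4378 − 3695 = 683 bp
Sorted largest to smallest: 1827, 1407, 683, 256, 205 bp.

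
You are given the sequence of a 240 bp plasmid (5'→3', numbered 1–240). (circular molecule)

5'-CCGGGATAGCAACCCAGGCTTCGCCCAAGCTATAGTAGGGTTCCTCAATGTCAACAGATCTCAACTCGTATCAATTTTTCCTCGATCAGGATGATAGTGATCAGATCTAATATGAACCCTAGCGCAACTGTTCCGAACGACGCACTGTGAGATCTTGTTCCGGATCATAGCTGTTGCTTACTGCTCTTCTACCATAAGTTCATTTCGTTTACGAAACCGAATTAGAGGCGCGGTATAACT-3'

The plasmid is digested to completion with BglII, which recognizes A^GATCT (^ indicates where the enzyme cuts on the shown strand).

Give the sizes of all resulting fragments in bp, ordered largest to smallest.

146, 47, 47 bp

BglII sites (AGATCT) start at positions 56, 103, 150.
BglII cuts after the first base of each site, so after positions 56, 103, 150.
Circular molecule, 3 cuts → 3 fragments:
  57–103 → 47 bp
  104–150 → 47 bp
  151–240 then 1–56 → 90 + 56 = 146 bp
Sorted largest to smallest: 146, 47, 47 bp.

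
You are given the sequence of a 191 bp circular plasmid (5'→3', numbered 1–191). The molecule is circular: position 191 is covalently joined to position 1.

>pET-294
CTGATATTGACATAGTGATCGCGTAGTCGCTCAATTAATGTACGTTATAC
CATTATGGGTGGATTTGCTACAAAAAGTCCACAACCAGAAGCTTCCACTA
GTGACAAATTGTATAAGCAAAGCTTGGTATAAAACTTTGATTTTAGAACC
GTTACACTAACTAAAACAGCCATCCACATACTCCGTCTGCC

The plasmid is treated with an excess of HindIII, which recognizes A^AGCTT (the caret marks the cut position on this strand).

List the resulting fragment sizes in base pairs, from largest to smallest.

160, 31 bp

HindIII sites (AAGCTT) start at positions 89, 120.
HindIII cuts after the first base of each site, so after positions 89, 120.
Circular molecule, 2 cuts → 2 fragments:
  90–120 → 31 bp
  121–191 then 1–89 → 71 + 89 = 160 bp
Sorted largest to smallest: 160, 31 bp.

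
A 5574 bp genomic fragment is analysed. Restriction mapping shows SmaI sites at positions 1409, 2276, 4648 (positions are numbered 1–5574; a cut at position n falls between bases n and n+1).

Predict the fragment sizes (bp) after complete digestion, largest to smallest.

2372, 1409, 926, 867 bp

Linear molecule, 3 cuts → 4 fragments:
  1409 − 0 = 1409 bp
  2276 − 1409 = 867 bp
  4648 − 2276 = 2372 bp
  5574 − 4648 = 926 bp
Sorted largest to smallest: 2372, 1409, 926, 867 bp.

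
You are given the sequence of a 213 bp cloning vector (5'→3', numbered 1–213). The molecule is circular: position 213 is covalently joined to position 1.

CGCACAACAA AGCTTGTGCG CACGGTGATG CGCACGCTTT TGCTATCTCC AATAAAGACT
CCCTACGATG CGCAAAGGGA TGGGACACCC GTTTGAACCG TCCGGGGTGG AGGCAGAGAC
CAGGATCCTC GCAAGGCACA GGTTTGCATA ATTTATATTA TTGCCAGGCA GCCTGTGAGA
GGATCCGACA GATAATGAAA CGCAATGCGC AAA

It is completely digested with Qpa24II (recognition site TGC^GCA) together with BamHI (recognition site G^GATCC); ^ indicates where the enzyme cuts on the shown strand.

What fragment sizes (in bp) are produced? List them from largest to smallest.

Qpa24II sites (TGCGCA) start at positions 17, 29, 69, 206.
Qpa24II cuts after base 3 of each site, so after positions 19, 31, 71, 208.
BamHI sites (GGATCC) start at positions 123, 181.
BamHI cuts after the first base of each site, so after positions 123, 181.
Combined cut positions: 19, 31, 71, 123, 181, 208.
Circular molecule, 6 cuts → 6 fragments:
  20–31 → 12 bp
  32–71 → 40 bp
  72–123 → 52 bp
  124–181 → 58 bp
  182–208 → 27 bp
  209–213 then 1–19 → 5 + 19 = 24 bp
Sorted largest to smallest: 58, 52, 40, 27, 24, 12 bp.

58, 52, 40, 27, 24, 12 bp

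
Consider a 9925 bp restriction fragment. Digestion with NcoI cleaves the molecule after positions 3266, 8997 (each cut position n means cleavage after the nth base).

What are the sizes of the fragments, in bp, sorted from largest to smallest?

5731, 3266, 928 bp

Linear molecule, 2 cuts → 3 fragments:
  3266 − 0 = 3266 bp
  8997 − 3266 = 5731 bp
  9925 − 8997 = 928 bp
Sorted largest to smallest: 5731, 3266, 928 bp.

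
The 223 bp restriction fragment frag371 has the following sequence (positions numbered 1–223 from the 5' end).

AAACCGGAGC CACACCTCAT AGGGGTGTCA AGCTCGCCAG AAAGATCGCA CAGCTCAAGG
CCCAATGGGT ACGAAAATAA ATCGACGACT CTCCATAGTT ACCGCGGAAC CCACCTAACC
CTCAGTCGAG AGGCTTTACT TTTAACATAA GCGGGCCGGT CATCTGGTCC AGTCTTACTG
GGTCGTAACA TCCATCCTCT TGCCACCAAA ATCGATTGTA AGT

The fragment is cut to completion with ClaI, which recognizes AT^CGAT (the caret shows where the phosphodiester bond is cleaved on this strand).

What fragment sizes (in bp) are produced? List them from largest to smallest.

212, 11 bp

The ClaI site (ATCGAT) starts at position 211.
ClaI cuts after base 2 of each site, so after position 212.
Linear molecule, 1 cut → 2 fragments:
  1–212 → 212 bp
  213–223 → 11 bp
Sorted largest to smallest: 212, 11 bp.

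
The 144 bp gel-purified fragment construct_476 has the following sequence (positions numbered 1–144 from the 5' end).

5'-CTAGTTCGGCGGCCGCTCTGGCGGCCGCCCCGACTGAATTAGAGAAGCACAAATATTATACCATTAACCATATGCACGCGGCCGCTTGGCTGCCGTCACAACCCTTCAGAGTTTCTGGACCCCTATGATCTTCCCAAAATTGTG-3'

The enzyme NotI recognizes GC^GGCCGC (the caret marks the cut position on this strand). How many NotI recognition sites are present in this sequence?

GCGGCCGC occurs starting at positions 9, 21, 78.
NotI cuts at 3 sites.

3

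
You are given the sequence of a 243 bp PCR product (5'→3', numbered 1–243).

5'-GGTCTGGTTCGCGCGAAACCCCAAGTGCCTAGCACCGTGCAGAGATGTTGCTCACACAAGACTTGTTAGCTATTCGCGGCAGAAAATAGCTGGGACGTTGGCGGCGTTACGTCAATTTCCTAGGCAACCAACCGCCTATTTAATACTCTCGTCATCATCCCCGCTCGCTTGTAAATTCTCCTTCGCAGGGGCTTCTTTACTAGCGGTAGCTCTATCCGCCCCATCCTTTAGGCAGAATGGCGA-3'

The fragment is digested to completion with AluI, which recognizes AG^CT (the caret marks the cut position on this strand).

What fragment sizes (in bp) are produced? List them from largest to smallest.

120, 69, 34, 20 bp

AluI sites (AGCT) start at positions 68, 88, 208.
AluI cuts after base 2 of each site, so after positions 69, 89, 209.
Linear molecule, 3 cuts → 4 fragments:
  1–69 → 69 bp
  70–89 → 20 bp
  90–209 → 120 bp
  210–243 → 34 bp
Sorted largest to smallest: 120, 69, 34, 20 bp.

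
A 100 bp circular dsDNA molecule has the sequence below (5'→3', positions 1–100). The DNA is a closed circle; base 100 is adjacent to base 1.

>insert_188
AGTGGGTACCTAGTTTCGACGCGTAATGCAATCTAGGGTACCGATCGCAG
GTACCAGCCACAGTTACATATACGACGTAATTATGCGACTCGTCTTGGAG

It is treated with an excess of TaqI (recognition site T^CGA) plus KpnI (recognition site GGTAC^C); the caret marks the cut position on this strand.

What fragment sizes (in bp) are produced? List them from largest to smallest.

55, 25, 13, 7 bp

The TaqI site (TCGA) starts at position 16.
TaqI cuts after the first base of each site, so after position 16.
KpnI sites (GGTACC) start at positions 5, 37, 50.
KpnI cuts after base 5 of each site (before the last base), so after positions 9, 41, 54.
Combined cut positions: 9, 16, 41, 54.
Circular molecule, 4 cuts → 4 fragments:
  10–16 → 7 bp
  17–41 → 25 bp
  42–54 → 13 bp
  55–100 then 1–9 → 46 + 9 = 55 bp
Sorted largest to smallest: 55, 25, 13, 7 bp.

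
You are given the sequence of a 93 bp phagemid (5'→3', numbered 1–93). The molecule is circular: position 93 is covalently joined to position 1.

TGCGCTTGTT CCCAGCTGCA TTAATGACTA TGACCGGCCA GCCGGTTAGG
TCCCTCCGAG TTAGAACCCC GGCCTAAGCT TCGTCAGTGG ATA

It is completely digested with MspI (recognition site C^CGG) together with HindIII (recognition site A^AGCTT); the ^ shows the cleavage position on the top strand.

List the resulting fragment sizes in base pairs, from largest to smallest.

51, 27, 8, 7 bp

MspI sites (CCGG) start at positions 34, 42, 69.
MspI cuts after the first base of each site, so after positions 34, 42, 69.
The HindIII site (AAGCTT) starts at position 76.
HindIII cuts after the first base of each site, so after position 76.
Combined cut positions: 34, 42, 69, 76.
Circular molecule, 4 cuts → 4 fragments:
  35–42 → 8 bp
  43–69 → 27 bp
  70–76 → 7 bp
  77–93 then 1–34 → 17 + 34 = 51 bp
Sorted largest to smallest: 51, 27, 8, 7 bp.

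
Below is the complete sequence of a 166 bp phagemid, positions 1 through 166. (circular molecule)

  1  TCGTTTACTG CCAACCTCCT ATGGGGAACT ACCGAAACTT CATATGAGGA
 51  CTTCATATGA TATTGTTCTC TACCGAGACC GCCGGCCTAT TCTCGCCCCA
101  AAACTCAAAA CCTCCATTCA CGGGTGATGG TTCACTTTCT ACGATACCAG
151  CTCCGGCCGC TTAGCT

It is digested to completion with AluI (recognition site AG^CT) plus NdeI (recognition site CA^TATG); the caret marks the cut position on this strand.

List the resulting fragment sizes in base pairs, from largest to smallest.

95, 44, 14, 13 bp

AluI sites (AGCT) start at positions 149, 163.
AluI cuts after base 2 of each site, so after positions 150, 164.
NdeI sites (CATATG) start at positions 41, 54.
NdeI cuts after base 2 of each site, so after positions 42, 55.
Combined cut positions: 42, 55, 150, 164.
Circular molecule, 4 cuts → 4 fragments:
  43–55 → 13 bp
  56–150 → 95 bp
  151–164 → 14 bp
  165–166 then 1–42 → 2 + 42 = 44 bp
Sorted largest to smallest: 95, 44, 14, 13 bp.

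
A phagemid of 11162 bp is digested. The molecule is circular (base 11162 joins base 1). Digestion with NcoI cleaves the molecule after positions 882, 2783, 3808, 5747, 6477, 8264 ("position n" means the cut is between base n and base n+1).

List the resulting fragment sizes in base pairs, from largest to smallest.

Circular molecule, 6 cuts → 6 fragments:
  2783 − 882 = 1901 bp
  3808 − 2783 = 1025 bp
  5747 − 3808 = 1939 bp
  6477 − 5747 = 730 bp
  8264 − 6477 = 1787 bp
  wrap: 11162 − 8264 + 882 = 3780 bp
Sorted largest to smallest: 3780, 1939, 1901, 1787, 1025, 730 bp.

3780, 1939, 1901, 1787, 1025, 730 bp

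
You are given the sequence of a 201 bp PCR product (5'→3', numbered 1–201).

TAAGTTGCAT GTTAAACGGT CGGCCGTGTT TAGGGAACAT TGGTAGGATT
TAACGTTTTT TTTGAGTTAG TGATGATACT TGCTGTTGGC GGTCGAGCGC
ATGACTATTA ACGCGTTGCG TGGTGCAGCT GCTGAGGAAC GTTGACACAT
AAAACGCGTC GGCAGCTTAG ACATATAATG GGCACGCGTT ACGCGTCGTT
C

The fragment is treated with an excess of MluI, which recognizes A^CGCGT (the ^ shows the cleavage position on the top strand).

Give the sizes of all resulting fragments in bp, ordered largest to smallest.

MluI sites (ACGCGT) start at positions 111, 154, 184, 191.
MluI cuts after the first base of each site, so after positions 111, 154, 184, 191.
Linear molecule, 4 cuts → 5 fragments:
  1–111 → 111 bp
  112–154 → 43 bp
  155–184 → 30 bp
  185–191 → 7 bp
  192–201 → 10 bp
Sorted largest to smallest: 111, 43, 30, 10, 7 bp.

111, 43, 30, 10, 7 bp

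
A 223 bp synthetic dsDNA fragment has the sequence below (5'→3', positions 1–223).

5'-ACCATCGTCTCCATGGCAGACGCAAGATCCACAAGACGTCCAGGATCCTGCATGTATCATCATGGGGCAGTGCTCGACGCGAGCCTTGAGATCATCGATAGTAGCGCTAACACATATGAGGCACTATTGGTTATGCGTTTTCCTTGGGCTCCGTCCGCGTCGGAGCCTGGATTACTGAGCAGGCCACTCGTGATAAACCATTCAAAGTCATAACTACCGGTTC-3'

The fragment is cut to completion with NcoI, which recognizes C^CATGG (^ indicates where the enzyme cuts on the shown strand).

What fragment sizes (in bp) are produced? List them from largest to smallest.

212, 11 bp

The NcoI site (CCATGG) starts at position 11.
NcoI cuts after the first base of each site, so after position 11.
Linear molecule, 1 cut → 2 fragments:
  1–11 → 11 bp
  12–223 → 212 bp
Sorted largest to smallest: 212, 11 bp.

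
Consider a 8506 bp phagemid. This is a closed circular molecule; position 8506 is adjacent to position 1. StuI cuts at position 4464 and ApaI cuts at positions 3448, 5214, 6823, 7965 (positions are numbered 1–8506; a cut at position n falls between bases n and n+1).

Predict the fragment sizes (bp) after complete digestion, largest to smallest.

Combined cut positions (sorted): 3448, 4464, 5214, 6823, 7965.
Circular molecule, 5 cuts → 5 fragments:
  4464 − 3448 = 1016 bp
  5214 − 4464 = 750 bp
  6823 − 5214 = 1609 bp
  7965 − 6823 = 1142 bp
  wrap: 8506 − 7965 + 3448 = 3989 bp
Sorted largest to smallest: 3989, 1609, 1142, 1016, 750 bp.

3989, 1609, 1142, 1016, 750 bp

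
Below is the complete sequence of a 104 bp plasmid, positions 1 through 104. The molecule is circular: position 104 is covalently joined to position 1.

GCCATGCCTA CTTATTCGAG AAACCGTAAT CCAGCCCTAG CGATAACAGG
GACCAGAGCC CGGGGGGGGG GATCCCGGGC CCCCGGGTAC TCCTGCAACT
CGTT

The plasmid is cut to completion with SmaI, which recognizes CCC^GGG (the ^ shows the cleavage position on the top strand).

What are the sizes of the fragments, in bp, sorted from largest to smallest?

SmaI sites (CCCGGG) start at positions 59, 74, 82.
SmaI cuts after base 3 of each site, so after positions 61, 76, 84.
Circular molecule, 3 cuts → 3 fragments:
  62–76 → 15 bp
  77–84 → 8 bp
  85–104 then 1–61 → 20 + 61 = 81 bp
Sorted largest to smallest: 81, 15, 8 bp.

81, 15, 8 bp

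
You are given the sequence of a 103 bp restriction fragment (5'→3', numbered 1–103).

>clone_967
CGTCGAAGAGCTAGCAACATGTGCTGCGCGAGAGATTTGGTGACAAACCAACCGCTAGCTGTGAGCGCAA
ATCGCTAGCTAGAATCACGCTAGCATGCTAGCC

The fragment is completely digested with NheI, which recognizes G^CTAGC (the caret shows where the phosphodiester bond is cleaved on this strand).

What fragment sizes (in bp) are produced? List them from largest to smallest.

44, 20, 15, 10, 8, 6 bp

NheI sites (GCTAGC) start at positions 10, 54, 74, 89, 97.
NheI cuts after the first base of each site, so after positions 10, 54, 74, 89, 97.
Linear molecule, 5 cuts → 6 fragments:
  1–10 → 10 bp
  11–54 → 44 bp
  55–74 → 20 bp
  75–89 → 15 bp
  90–97 → 8 bp
  98–103 → 6 bp
Sorted largest to smallest: 44, 20, 15, 10, 8, 6 bp.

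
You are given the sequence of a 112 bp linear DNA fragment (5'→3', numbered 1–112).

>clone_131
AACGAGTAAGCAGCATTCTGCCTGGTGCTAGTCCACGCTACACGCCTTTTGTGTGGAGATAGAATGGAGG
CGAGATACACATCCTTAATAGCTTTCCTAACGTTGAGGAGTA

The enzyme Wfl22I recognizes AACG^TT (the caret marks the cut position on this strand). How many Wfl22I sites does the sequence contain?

1

AACGTT occurs starting at position 99.
Wfl22I cuts at 1 site.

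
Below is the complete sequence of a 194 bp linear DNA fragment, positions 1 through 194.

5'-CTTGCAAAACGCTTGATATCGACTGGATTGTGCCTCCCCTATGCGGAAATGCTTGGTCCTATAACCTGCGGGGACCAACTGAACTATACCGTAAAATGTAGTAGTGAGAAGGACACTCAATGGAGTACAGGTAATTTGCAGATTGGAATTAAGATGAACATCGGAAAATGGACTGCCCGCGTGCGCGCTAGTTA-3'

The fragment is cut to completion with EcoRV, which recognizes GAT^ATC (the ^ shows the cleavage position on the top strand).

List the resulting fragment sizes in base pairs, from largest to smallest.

The EcoRV site (GATATC) starts at position 15.
EcoRV cuts after base 3 of each site, so after position 17.
Linear molecule, 1 cut → 2 fragments:
  1–17 → 17 bp
  18–194 → 177 bp
Sorted largest to smallest: 177, 17 bp.

177, 17 bp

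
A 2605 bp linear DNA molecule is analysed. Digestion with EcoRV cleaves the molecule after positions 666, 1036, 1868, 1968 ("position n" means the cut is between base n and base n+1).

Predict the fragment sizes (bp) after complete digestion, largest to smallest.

Linear molecule, 4 cuts → 5 fragments:
  666 − 0 = 666 bp
  1036 − 666 = 370 bp
  1868 − 1036 = 832 bp
  1968 − 1868 = 100 bp
  2605 − 1968 = 637 bp
Sorted largest to smallest: 832, 666, 637, 370, 100 bp.

832, 666, 637, 370, 100 bp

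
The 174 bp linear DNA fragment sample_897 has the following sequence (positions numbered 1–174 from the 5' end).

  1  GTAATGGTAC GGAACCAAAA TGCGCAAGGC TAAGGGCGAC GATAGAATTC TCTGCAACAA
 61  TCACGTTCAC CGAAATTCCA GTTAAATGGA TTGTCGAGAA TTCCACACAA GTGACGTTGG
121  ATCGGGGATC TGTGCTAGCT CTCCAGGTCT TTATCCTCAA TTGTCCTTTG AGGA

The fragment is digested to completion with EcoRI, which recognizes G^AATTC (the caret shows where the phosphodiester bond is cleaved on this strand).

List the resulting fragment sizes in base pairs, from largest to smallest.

76, 53, 45 bp

EcoRI sites (GAATTC) start at positions 45, 98.
EcoRI cuts after the first base of each site, so after positions 45, 98.
Linear molecule, 2 cuts → 3 fragments:
  1–45 → 45 bp
  46–98 → 53 bp
  99–174 → 76 bp
Sorted largest to smallest: 76, 53, 45 bp.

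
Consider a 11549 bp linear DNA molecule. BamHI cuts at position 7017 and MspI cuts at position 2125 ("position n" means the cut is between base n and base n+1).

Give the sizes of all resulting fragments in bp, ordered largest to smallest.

Combined cut positions (sorted): 2125, 7017.
Linear molecule, 2 cuts → 3 fragments:
  2125 − 0 = 2125 bp
  7017 − 2125 = 4892 bp
  11549 − 7017 = 4532 bp
Sorted largest to smallest: 4892, 4532, 2125 bp.

4892, 4532, 2125 bp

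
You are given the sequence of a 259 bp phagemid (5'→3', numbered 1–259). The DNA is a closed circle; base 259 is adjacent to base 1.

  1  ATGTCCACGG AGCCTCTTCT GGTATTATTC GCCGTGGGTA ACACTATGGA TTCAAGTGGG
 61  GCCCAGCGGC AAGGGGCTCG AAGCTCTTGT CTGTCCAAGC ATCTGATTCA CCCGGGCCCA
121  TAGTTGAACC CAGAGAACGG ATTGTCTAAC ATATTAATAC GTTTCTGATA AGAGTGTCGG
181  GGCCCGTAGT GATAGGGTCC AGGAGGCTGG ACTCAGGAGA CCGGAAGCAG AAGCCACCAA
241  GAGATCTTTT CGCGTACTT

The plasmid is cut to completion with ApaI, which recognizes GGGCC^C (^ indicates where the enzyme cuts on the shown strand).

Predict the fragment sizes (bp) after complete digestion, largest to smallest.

ApaI sites (GGGCCC) start at positions 59, 114, 180.
ApaI cuts after base 5 of each site (before the last base), so after positions 63, 118, 184.
Circular molecule, 3 cuts → 3 fragments:
  64–118 → 55 bp
  119–184 → 66 bp
  185–259 then 1–63 → 75 + 63 = 138 bp
Sorted largest to smallest: 138, 66, 55 bp.

138, 66, 55 bp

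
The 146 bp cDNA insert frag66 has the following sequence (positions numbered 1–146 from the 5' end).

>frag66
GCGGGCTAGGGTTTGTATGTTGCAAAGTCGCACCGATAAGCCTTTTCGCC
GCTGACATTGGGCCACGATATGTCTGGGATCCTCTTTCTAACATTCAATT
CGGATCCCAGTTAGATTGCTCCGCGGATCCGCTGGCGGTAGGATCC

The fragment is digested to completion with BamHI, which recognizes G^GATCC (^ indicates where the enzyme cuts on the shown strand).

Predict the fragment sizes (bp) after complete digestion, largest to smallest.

77, 25, 23, 16, 5 bp

BamHI sites (GGATCC) start at positions 77, 102, 125, 141.
BamHI cuts after the first base of each site, so after positions 77, 102, 125, 141.
Linear molecule, 4 cuts → 5 fragments:
  1–77 → 77 bp
  78–102 → 25 bp
  103–125 → 23 bp
  126–141 → 16 bp
  142–146 → 5 bp
Sorted largest to smallest: 77, 25, 23, 16, 5 bp.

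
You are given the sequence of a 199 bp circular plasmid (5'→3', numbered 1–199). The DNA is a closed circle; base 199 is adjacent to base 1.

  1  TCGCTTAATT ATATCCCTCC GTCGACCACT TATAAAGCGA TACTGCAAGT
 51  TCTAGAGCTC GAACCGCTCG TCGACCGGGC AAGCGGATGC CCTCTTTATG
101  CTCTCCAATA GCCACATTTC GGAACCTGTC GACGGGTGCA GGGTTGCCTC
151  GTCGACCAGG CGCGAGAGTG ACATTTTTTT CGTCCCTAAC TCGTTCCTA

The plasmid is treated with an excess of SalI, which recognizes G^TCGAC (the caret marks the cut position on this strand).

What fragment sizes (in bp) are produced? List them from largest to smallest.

69, 58, 49, 23 bp

SalI sites (GTCGAC) start at positions 21, 70, 128, 151.
SalI cuts after the first base of each site, so after positions 21, 70, 128, 151.
Circular molecule, 4 cuts → 4 fragments:
  22–70 → 49 bp
  71–128 → 58 bp
  129–151 → 23 bp
  152–199 then 1–21 → 48 + 21 = 69 bp
Sorted largest to smallest: 69, 58, 49, 23 bp.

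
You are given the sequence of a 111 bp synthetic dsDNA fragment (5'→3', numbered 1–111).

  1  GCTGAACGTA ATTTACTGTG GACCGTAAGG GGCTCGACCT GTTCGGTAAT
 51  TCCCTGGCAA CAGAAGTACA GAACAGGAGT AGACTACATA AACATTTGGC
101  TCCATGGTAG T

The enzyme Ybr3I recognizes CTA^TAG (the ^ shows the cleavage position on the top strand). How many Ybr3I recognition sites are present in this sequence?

No occurrence of CTATAG is present in the sequence.
Ybr3I does not cut: 0 sites.

0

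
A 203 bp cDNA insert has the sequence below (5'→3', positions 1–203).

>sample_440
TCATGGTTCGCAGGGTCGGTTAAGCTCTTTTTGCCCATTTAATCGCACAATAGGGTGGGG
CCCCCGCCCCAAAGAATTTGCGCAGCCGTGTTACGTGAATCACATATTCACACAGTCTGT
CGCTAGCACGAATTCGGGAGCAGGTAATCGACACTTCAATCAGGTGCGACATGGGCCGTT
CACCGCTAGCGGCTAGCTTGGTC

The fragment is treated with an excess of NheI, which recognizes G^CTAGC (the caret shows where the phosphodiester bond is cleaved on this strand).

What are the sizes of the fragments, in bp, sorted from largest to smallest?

NheI sites (GCTAGC) start at positions 122, 185, 192.
NheI cuts after the first base of each site, so after positions 122, 185, 192.
Linear molecule, 3 cuts → 4 fragments:
  1–122 → 122 bp
  123–185 → 63 bp
  186–192 → 7 bp
  193–203 → 11 bp
Sorted largest to smallest: 122, 63, 11, 7 bp.

122, 63, 11, 7 bp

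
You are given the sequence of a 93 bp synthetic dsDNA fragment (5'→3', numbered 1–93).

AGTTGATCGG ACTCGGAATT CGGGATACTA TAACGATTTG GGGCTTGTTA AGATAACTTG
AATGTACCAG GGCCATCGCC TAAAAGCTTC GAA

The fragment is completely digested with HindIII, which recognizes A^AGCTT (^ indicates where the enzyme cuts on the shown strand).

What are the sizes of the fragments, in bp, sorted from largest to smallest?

The HindIII site (AAGCTT) starts at position 84.
HindIII cuts after the first base of each site, so after position 84.
Linear molecule, 1 cut → 2 fragments:
  1–84 → 84 bp
  85–93 → 9 bp
Sorted largest to smallest: 84, 9 bp.

84, 9 bp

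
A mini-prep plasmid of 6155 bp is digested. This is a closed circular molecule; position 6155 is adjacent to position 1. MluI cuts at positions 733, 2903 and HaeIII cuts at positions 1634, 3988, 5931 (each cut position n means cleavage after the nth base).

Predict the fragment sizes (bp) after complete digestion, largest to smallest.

Combined cut positions (sorted): 733, 1634, 2903, 3988, 5931.
Circular molecule, 5 cuts → 5 fragments:
  1634 − 733 = 901 bp
  2903 − 1634 = 1269 bp
  3988 − 2903 = 1085 bp
  5931 − 3988 = 1943 bp
  wrap: 6155 − 5931 + 733 = 957 bp
Sorted largest to smallest: 1943, 1269, 1085, 957, 901 bp.

1943, 1269, 1085, 957, 901 bp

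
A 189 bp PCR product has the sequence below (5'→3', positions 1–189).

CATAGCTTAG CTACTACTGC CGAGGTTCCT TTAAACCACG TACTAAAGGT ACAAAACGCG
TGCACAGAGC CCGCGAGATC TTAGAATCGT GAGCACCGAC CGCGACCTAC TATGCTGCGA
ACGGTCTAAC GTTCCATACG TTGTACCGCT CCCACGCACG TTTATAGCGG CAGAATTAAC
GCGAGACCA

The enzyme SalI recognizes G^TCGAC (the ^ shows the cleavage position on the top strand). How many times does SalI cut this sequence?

0

No occurrence of GTCGAC is present in the sequence.
SalI does not cut: 0 sites.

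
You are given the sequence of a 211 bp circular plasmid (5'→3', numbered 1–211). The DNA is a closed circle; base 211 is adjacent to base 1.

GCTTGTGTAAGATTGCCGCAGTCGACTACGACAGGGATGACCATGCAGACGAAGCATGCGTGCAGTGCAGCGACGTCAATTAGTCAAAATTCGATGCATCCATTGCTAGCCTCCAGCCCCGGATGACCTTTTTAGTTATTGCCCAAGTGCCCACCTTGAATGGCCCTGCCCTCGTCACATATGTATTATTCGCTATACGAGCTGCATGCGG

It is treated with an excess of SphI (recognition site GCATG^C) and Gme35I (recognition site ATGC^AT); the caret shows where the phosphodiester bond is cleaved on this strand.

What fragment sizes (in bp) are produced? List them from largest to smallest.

111, 61, 39 bp

SphI sites (GCATGC) start at positions 54, 204.
SphI cuts after base 5 of each site (before the last base), so after positions 58, 208.
The Gme35I site (ATGCAT) starts at position 94.
Gme35I cuts after base 4 of each site, so after position 97.
Combined cut positions: 58, 97, 208.
Circular molecule, 3 cuts → 3 fragments:
  59–97 → 39 bp
  98–208 → 111 bp
  209–211 then 1–58 → 3 + 58 = 61 bp
Sorted largest to smallest: 111, 61, 39 bp.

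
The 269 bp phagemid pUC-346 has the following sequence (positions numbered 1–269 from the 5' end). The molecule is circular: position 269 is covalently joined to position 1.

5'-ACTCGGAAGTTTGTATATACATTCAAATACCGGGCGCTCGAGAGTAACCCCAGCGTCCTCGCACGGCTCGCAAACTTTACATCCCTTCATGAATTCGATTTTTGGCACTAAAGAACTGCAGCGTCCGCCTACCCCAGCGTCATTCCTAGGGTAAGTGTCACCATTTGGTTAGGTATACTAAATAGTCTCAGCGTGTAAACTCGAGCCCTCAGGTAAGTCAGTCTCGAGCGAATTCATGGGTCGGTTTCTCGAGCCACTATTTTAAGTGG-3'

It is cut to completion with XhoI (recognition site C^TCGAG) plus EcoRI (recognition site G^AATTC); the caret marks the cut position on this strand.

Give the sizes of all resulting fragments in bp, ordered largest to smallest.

XhoI sites (CTCGAG) start at positions 37, 200, 223, 248.
XhoI cuts after the first base of each site, so after positions 37, 200, 223, 248.
EcoRI sites (GAATTC) start at positions 91, 230.
EcoRI cuts after the first base of each site, so after positions 91, 230.
Combined cut positions: 37, 91, 200, 223, 230, 248.
Circular molecule, 6 cuts → 6 fragments:
  38–91 → 54 bp
  92–200 → 109 bp
  201–223 → 23 bp
  224–230 → 7 bp
  231–248 → 18 bp
  249–269 then 1–37 → 21 + 37 = 58 bp
Sorted largest to smallest: 109, 58, 54, 23, 18, 7 bp.

109, 58, 54, 23, 18, 7 bp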